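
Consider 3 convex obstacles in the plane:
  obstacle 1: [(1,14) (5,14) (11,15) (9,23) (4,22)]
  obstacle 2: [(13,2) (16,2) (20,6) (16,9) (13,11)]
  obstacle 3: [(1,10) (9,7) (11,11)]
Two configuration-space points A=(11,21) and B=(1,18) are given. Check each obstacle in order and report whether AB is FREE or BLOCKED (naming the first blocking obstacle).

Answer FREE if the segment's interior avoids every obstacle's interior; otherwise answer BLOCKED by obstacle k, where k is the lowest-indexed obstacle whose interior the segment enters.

BLOCKED by obstacle 1

Obstacle 1 [(1,14) (5,14) (11,15) (9,23) (4,22)]:
  edge (1,14)–(5,14): clear
  edge (5,14)–(11,15): clear
  edge (11,15)–(9,23): crosses AB
  edge (9,23)–(4,22): clear
  edge (4,22)–(1,14): crosses AB
  → BLOCKED
Obstacle 2 [(13,2) (16,2) (20,6) (16,9) (13,11)]:
  edge (13,2)–(16,2): clear
  edge (16,2)–(20,6): clear
  edge (20,6)–(16,9): clear
  edge (16,9)–(13,11): clear
  edge (13,11)–(13,2): clear
  midpoint (6,39/2) outside
  → clear
Obstacle 3 [(1,10) (9,7) (11,11)]:
  edge (1,10)–(9,7): clear
  edge (9,7)–(11,11): clear
  edge (11,11)–(1,10): clear
  midpoint (6,39/2) outside
  → clear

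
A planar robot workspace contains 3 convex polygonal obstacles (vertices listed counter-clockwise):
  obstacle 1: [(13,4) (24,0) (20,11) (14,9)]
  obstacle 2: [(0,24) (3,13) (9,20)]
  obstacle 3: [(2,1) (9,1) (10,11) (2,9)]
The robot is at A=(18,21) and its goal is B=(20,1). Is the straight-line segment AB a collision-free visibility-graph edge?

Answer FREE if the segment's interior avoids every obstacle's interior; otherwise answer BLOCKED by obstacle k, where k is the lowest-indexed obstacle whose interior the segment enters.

Obstacle 1 [(13,4) (24,0) (20,11) (14,9)]:
  edge (13,4)–(24,0): crosses AB
  edge (24,0)–(20,11): clear
  edge (20,11)–(14,9): crosses AB
  edge (14,9)–(13,4): clear
  → BLOCKED
Obstacle 2 [(0,24) (3,13) (9,20)]:
  edge (0,24)–(3,13): clear
  edge (3,13)–(9,20): clear
  edge (9,20)–(0,24): clear
  midpoint (19,11) outside
  → clear
Obstacle 3 [(2,1) (9,1) (10,11) (2,9)]:
  edge (2,1)–(9,1): clear
  edge (9,1)–(10,11): clear
  edge (10,11)–(2,9): clear
  edge (2,9)–(2,1): clear
  midpoint (19,11) outside
  → clear

BLOCKED by obstacle 1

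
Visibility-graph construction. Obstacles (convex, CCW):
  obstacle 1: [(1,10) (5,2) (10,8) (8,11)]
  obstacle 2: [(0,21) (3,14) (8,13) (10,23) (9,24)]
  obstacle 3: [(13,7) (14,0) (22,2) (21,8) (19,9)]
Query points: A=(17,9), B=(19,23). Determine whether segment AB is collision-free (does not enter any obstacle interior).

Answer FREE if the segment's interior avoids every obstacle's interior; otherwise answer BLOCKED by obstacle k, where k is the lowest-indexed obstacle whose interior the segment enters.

FREE

Obstacle 1 [(1,10) (5,2) (10,8) (8,11)]:
  edge (1,10)–(5,2): clear
  edge (5,2)–(10,8): clear
  edge (10,8)–(8,11): clear
  edge (8,11)–(1,10): clear
  midpoint (18,16) outside
  → clear
Obstacle 2 [(0,21) (3,14) (8,13) (10,23) (9,24)]:
  edge (0,21)–(3,14): clear
  edge (3,14)–(8,13): clear
  edge (8,13)–(10,23): clear
  edge (10,23)–(9,24): clear
  edge (9,24)–(0,21): clear
  midpoint (18,16) outside
  → clear
Obstacle 3 [(13,7) (14,0) (22,2) (21,8) (19,9)]:
  edge (13,7)–(14,0): clear
  edge (14,0)–(22,2): clear
  edge (22,2)–(21,8): clear
  edge (21,8)–(19,9): clear
  edge (19,9)–(13,7): clear
  midpoint (18,16) outside
  → clear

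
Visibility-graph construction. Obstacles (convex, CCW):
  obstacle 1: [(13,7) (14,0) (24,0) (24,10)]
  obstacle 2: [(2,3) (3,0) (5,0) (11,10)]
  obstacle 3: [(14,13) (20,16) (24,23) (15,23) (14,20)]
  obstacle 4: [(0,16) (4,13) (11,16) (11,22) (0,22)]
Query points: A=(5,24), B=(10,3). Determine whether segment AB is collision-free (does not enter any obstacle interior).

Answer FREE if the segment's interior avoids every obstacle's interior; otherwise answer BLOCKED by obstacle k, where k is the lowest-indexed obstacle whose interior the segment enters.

BLOCKED by obstacle 2

Obstacle 1 [(13,7) (14,0) (24,0) (24,10)]:
  edge (13,7)–(14,0): clear
  edge (14,0)–(24,0): clear
  edge (24,0)–(24,10): clear
  edge (24,10)–(13,7): clear
  midpoint (15/2,27/2) outside
  → clear
Obstacle 2 [(2,3) (3,0) (5,0) (11,10)]:
  edge (2,3)–(3,0): clear
  edge (3,0)–(5,0): clear
  edge (5,0)–(11,10): crosses AB
  edge (11,10)–(2,3): crosses AB
  → BLOCKED
Obstacle 3 [(14,13) (20,16) (24,23) (15,23) (14,20)]:
  edge (14,13)–(20,16): clear
  edge (20,16)–(24,23): clear
  edge (24,23)–(15,23): clear
  edge (15,23)–(14,20): clear
  edge (14,20)–(14,13): clear
  midpoint (15/2,27/2) outside
  → clear
Obstacle 4 [(0,16) (4,13) (11,16) (11,22) (0,22)]:
  edge (0,16)–(4,13): clear
  edge (4,13)–(11,16): crosses AB
  edge (11,16)–(11,22): clear
  edge (11,22)–(0,22): crosses AB
  edge (0,22)–(0,16): clear
  → BLOCKED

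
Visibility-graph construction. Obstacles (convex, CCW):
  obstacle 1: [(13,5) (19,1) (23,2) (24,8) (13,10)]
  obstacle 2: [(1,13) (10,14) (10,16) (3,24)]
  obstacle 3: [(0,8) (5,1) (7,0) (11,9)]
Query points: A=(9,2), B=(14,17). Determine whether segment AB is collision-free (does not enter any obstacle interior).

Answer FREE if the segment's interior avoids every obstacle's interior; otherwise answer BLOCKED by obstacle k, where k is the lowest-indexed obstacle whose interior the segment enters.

Obstacle 1 [(13,5) (19,1) (23,2) (24,8) (13,10)]:
  edge (13,5)–(19,1): clear
  edge (19,1)–(23,2): clear
  edge (23,2)–(24,8): clear
  edge (24,8)–(13,10): clear
  edge (13,10)–(13,5): clear
  midpoint (23/2,19/2) outside
  → clear
Obstacle 2 [(1,13) (10,14) (10,16) (3,24)]:
  edge (1,13)–(10,14): clear
  edge (10,14)–(10,16): clear
  edge (10,16)–(3,24): clear
  edge (3,24)–(1,13): clear
  midpoint (23/2,19/2) outside
  → clear
Obstacle 3 [(0,8) (5,1) (7,0) (11,9)]:
  edge (0,8)–(5,1): clear
  edge (5,1)–(7,0): clear
  edge (7,0)–(11,9): clear
  edge (11,9)–(0,8): clear
  midpoint (23/2,19/2) outside
  → clear

FREE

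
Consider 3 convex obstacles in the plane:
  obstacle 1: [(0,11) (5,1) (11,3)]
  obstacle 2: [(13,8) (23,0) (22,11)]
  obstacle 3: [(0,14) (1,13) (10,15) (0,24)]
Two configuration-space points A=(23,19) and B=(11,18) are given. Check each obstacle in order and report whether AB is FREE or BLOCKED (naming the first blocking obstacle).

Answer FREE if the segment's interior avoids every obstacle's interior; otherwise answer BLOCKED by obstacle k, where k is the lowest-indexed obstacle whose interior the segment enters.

Obstacle 1 [(0,11) (5,1) (11,3)]:
  edge (0,11)–(5,1): clear
  edge (5,1)–(11,3): clear
  edge (11,3)–(0,11): clear
  midpoint (17,37/2) outside
  → clear
Obstacle 2 [(13,8) (23,0) (22,11)]:
  edge (13,8)–(23,0): clear
  edge (23,0)–(22,11): clear
  edge (22,11)–(13,8): clear
  midpoint (17,37/2) outside
  → clear
Obstacle 3 [(0,14) (1,13) (10,15) (0,24)]:
  edge (0,14)–(1,13): clear
  edge (1,13)–(10,15): clear
  edge (10,15)–(0,24): clear
  edge (0,24)–(0,14): clear
  midpoint (17,37/2) outside
  → clear

FREE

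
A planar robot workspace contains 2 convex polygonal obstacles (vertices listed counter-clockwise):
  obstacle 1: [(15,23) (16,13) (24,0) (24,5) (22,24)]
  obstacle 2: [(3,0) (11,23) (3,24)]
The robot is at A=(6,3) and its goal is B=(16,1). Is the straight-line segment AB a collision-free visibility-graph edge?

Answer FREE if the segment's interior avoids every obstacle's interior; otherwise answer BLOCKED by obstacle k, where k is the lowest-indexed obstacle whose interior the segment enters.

Obstacle 1 [(15,23) (16,13) (24,0) (24,5) (22,24)]:
  edge (15,23)–(16,13): clear
  edge (16,13)–(24,0): clear
  edge (24,0)–(24,5): clear
  edge (24,5)–(22,24): clear
  edge (22,24)–(15,23): clear
  midpoint (11,2) outside
  → clear
Obstacle 2 [(3,0) (11,23) (3,24)]:
  edge (3,0)–(11,23): clear
  edge (11,23)–(3,24): clear
  edge (3,24)–(3,0): clear
  midpoint (11,2) outside
  → clear

FREE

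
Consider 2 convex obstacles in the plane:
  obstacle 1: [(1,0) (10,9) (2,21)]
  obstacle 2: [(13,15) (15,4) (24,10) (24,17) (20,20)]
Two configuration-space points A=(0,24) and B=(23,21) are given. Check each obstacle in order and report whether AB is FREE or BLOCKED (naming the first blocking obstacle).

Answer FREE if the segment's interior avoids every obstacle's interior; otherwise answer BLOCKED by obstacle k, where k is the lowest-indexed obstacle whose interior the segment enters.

FREE

Obstacle 1 [(1,0) (10,9) (2,21)]:
  edge (1,0)–(10,9): clear
  edge (10,9)–(2,21): clear
  edge (2,21)–(1,0): clear
  midpoint (23/2,45/2) outside
  → clear
Obstacle 2 [(13,15) (15,4) (24,10) (24,17) (20,20)]:
  edge (13,15)–(15,4): clear
  edge (15,4)–(24,10): clear
  edge (24,10)–(24,17): clear
  edge (24,17)–(20,20): clear
  edge (20,20)–(13,15): clear
  midpoint (23/2,45/2) outside
  → clear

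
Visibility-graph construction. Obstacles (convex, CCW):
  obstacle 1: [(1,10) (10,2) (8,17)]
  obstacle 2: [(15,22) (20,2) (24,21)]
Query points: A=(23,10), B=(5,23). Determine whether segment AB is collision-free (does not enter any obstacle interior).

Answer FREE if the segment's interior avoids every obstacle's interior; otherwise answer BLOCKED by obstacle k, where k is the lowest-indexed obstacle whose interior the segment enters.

Obstacle 1 [(1,10) (10,2) (8,17)]:
  edge (1,10)–(10,2): clear
  edge (10,2)–(8,17): clear
  edge (8,17)–(1,10): clear
  midpoint (14,33/2) outside
  → clear
Obstacle 2 [(15,22) (20,2) (24,21)]:
  edge (15,22)–(20,2): crosses AB
  edge (20,2)–(24,21): crosses AB
  edge (24,21)–(15,22): clear
  → BLOCKED

BLOCKED by obstacle 2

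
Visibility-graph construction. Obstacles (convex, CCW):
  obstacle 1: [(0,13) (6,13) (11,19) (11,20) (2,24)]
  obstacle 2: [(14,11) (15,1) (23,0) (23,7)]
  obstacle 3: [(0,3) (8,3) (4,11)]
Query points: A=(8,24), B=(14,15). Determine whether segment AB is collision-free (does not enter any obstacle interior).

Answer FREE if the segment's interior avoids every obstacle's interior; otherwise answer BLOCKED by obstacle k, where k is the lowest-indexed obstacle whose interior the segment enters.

Obstacle 1 [(0,13) (6,13) (11,19) (11,20) (2,24)]:
  edge (0,13)–(6,13): clear
  edge (6,13)–(11,19): clear
  edge (11,19)–(11,20): crosses AB
  edge (11,20)–(2,24): crosses AB
  edge (2,24)–(0,13): clear
  → BLOCKED
Obstacle 2 [(14,11) (15,1) (23,0) (23,7)]:
  edge (14,11)–(15,1): clear
  edge (15,1)–(23,0): clear
  edge (23,0)–(23,7): clear
  edge (23,7)–(14,11): clear
  midpoint (11,39/2) outside
  → clear
Obstacle 3 [(0,3) (8,3) (4,11)]:
  edge (0,3)–(8,3): clear
  edge (8,3)–(4,11): clear
  edge (4,11)–(0,3): clear
  midpoint (11,39/2) outside
  → clear

BLOCKED by obstacle 1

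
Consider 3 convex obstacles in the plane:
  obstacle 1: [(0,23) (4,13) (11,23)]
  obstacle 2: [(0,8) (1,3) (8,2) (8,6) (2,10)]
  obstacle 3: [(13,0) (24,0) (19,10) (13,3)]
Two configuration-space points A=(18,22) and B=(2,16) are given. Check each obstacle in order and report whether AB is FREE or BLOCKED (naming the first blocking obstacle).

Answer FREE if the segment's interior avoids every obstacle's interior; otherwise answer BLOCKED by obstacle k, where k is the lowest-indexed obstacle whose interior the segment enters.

BLOCKED by obstacle 1

Obstacle 1 [(0,23) (4,13) (11,23)]:
  edge (0,23)–(4,13): crosses AB
  edge (4,13)–(11,23): crosses AB
  edge (11,23)–(0,23): clear
  → BLOCKED
Obstacle 2 [(0,8) (1,3) (8,2) (8,6) (2,10)]:
  edge (0,8)–(1,3): clear
  edge (1,3)–(8,2): clear
  edge (8,2)–(8,6): clear
  edge (8,6)–(2,10): clear
  edge (2,10)–(0,8): clear
  midpoint (10,19) outside
  → clear
Obstacle 3 [(13,0) (24,0) (19,10) (13,3)]:
  edge (13,0)–(24,0): clear
  edge (24,0)–(19,10): clear
  edge (19,10)–(13,3): clear
  edge (13,3)–(13,0): clear
  midpoint (10,19) outside
  → clear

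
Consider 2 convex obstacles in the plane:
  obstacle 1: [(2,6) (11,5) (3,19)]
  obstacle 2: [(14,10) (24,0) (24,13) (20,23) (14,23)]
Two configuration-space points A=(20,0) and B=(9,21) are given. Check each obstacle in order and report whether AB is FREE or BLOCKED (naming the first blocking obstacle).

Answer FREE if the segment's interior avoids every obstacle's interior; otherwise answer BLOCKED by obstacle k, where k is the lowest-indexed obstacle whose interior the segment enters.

BLOCKED by obstacle 2

Obstacle 1 [(2,6) (11,5) (3,19)]:
  edge (2,6)–(11,5): clear
  edge (11,5)–(3,19): clear
  edge (3,19)–(2,6): clear
  midpoint (29/2,21/2) outside
  → clear
Obstacle 2 [(14,10) (24,0) (24,13) (20,23) (14,23)]:
  edge (14,10)–(24,0): crosses AB
  edge (24,0)–(24,13): clear
  edge (24,13)–(20,23): clear
  edge (20,23)–(14,23): clear
  edge (14,23)–(14,10): crosses AB
  → BLOCKED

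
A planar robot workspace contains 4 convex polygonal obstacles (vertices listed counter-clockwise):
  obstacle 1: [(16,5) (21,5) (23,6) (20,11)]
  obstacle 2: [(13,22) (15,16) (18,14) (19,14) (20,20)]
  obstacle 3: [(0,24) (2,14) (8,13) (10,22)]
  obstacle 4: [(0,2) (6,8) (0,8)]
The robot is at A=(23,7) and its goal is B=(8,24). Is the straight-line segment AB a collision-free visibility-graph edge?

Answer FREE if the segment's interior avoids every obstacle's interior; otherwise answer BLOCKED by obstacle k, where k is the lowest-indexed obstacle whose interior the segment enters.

Obstacle 1 [(16,5) (21,5) (23,6) (20,11)]:
  edge (16,5)–(21,5): clear
  edge (21,5)–(23,6): clear
  edge (23,6)–(20,11): crosses AB
  edge (20,11)–(16,5): crosses AB
  → BLOCKED
Obstacle 2 [(13,22) (15,16) (18,14) (19,14) (20,20)]:
  edge (13,22)–(15,16): crosses AB
  edge (15,16)–(18,14): crosses AB
  edge (18,14)–(19,14): clear
  edge (19,14)–(20,20): clear
  edge (20,20)–(13,22): clear
  → BLOCKED
Obstacle 3 [(0,24) (2,14) (8,13) (10,22)]:
  edge (0,24)–(2,14): clear
  edge (2,14)–(8,13): clear
  edge (8,13)–(10,22): crosses AB
  edge (10,22)–(0,24): crosses AB
  → BLOCKED
Obstacle 4 [(0,2) (6,8) (0,8)]:
  edge (0,2)–(6,8): clear
  edge (6,8)–(0,8): clear
  edge (0,8)–(0,2): clear
  midpoint (31/2,31/2) outside
  → clear

BLOCKED by obstacle 1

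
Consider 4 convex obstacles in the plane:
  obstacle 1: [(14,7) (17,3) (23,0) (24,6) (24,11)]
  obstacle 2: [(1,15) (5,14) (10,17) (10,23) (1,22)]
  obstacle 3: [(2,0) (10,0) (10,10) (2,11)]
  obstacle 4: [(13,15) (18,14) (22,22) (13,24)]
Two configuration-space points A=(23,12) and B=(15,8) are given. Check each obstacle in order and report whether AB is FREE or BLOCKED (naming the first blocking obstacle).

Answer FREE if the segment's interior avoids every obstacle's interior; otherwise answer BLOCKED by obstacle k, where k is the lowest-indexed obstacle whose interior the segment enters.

FREE

Obstacle 1 [(14,7) (17,3) (23,0) (24,6) (24,11)]:
  edge (14,7)–(17,3): clear
  edge (17,3)–(23,0): clear
  edge (23,0)–(24,6): clear
  edge (24,6)–(24,11): clear
  edge (24,11)–(14,7): clear
  midpoint (19,10) outside
  → clear
Obstacle 2 [(1,15) (5,14) (10,17) (10,23) (1,22)]:
  edge (1,15)–(5,14): clear
  edge (5,14)–(10,17): clear
  edge (10,17)–(10,23): clear
  edge (10,23)–(1,22): clear
  edge (1,22)–(1,15): clear
  midpoint (19,10) outside
  → clear
Obstacle 3 [(2,0) (10,0) (10,10) (2,11)]:
  edge (2,0)–(10,0): clear
  edge (10,0)–(10,10): clear
  edge (10,10)–(2,11): clear
  edge (2,11)–(2,0): clear
  midpoint (19,10) outside
  → clear
Obstacle 4 [(13,15) (18,14) (22,22) (13,24)]:
  edge (13,15)–(18,14): clear
  edge (18,14)–(22,22): clear
  edge (22,22)–(13,24): clear
  edge (13,24)–(13,15): clear
  midpoint (19,10) outside
  → clear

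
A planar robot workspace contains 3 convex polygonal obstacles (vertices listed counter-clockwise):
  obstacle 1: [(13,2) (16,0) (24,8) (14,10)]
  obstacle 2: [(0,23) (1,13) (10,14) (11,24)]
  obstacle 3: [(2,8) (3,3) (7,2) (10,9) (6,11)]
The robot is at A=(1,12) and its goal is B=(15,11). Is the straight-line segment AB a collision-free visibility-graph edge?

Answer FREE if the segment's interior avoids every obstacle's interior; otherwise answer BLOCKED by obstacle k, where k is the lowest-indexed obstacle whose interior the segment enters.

FREE

Obstacle 1 [(13,2) (16,0) (24,8) (14,10)]:
  edge (13,2)–(16,0): clear
  edge (16,0)–(24,8): clear
  edge (24,8)–(14,10): clear
  edge (14,10)–(13,2): clear
  midpoint (8,23/2) outside
  → clear
Obstacle 2 [(0,23) (1,13) (10,14) (11,24)]:
  edge (0,23)–(1,13): clear
  edge (1,13)–(10,14): clear
  edge (10,14)–(11,24): clear
  edge (11,24)–(0,23): clear
  midpoint (8,23/2) outside
  → clear
Obstacle 3 [(2,8) (3,3) (7,2) (10,9) (6,11)]:
  edge (2,8)–(3,3): clear
  edge (3,3)–(7,2): clear
  edge (7,2)–(10,9): clear
  edge (10,9)–(6,11): clear
  edge (6,11)–(2,8): clear
  midpoint (8,23/2) outside
  → clear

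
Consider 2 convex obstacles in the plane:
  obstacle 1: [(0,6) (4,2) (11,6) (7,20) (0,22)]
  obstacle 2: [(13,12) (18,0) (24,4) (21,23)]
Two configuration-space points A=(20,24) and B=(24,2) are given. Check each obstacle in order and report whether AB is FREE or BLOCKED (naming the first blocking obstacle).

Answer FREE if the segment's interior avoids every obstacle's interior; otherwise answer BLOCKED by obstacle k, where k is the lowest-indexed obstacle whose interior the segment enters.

Obstacle 1 [(0,6) (4,2) (11,6) (7,20) (0,22)]:
  edge (0,6)–(4,2): clear
  edge (4,2)–(11,6): clear
  edge (11,6)–(7,20): clear
  edge (7,20)–(0,22): clear
  edge (0,22)–(0,6): clear
  midpoint (22,13) outside
  → clear
Obstacle 2 [(13,12) (18,0) (24,4) (21,23)]:
  edge (13,12)–(18,0): clear
  edge (18,0)–(24,4): crosses AB
  edge (24,4)–(21,23): clear
  edge (21,23)–(13,12): crosses AB
  → BLOCKED

BLOCKED by obstacle 2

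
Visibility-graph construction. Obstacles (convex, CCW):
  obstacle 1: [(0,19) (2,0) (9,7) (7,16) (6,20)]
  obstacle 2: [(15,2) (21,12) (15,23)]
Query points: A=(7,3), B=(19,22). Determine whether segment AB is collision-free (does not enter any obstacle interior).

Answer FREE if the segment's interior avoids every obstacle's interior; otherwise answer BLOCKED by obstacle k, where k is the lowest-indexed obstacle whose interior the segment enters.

Obstacle 1 [(0,19) (2,0) (9,7) (7,16) (6,20)]:
  edge (0,19)–(2,0): clear
  edge (2,0)–(9,7): clear
  edge (9,7)–(7,16): clear
  edge (7,16)–(6,20): clear
  edge (6,20)–(0,19): clear
  midpoint (13,25/2) outside
  → clear
Obstacle 2 [(15,2) (21,12) (15,23)]:
  edge (15,2)–(21,12): clear
  edge (21,12)–(15,23): crosses AB
  edge (15,23)–(15,2): crosses AB
  → BLOCKED

BLOCKED by obstacle 2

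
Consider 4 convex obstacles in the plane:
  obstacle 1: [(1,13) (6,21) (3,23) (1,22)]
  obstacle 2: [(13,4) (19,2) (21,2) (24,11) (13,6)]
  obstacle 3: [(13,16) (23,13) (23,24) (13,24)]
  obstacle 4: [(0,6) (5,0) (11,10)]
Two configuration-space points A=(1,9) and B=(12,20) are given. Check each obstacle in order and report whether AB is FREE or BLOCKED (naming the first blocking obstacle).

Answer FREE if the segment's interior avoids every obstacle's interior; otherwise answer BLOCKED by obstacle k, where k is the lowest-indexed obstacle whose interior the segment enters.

Obstacle 1 [(1,13) (6,21) (3,23) (1,22)]:
  edge (1,13)–(6,21): clear
  edge (6,21)–(3,23): clear
  edge (3,23)–(1,22): clear
  edge (1,22)–(1,13): clear
  midpoint (13/2,29/2) outside
  → clear
Obstacle 2 [(13,4) (19,2) (21,2) (24,11) (13,6)]:
  edge (13,4)–(19,2): clear
  edge (19,2)–(21,2): clear
  edge (21,2)–(24,11): clear
  edge (24,11)–(13,6): clear
  edge (13,6)–(13,4): clear
  midpoint (13/2,29/2) outside
  → clear
Obstacle 3 [(13,16) (23,13) (23,24) (13,24)]:
  edge (13,16)–(23,13): clear
  edge (23,13)–(23,24): clear
  edge (23,24)–(13,24): clear
  edge (13,24)–(13,16): clear
  midpoint (13/2,29/2) outside
  → clear
Obstacle 4 [(0,6) (5,0) (11,10)]:
  edge (0,6)–(5,0): clear
  edge (5,0)–(11,10): clear
  edge (11,10)–(0,6): clear
  midpoint (13/2,29/2) outside
  → clear

FREE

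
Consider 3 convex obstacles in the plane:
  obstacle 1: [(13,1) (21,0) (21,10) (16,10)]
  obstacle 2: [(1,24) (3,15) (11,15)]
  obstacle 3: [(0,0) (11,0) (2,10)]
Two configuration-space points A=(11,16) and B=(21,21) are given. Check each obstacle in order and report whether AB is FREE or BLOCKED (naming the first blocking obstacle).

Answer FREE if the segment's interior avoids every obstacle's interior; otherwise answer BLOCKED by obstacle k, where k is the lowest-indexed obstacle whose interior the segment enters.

Obstacle 1 [(13,1) (21,0) (21,10) (16,10)]:
  edge (13,1)–(21,0): clear
  edge (21,0)–(21,10): clear
  edge (21,10)–(16,10): clear
  edge (16,10)–(13,1): clear
  midpoint (16,37/2) outside
  → clear
Obstacle 2 [(1,24) (3,15) (11,15)]:
  edge (1,24)–(3,15): clear
  edge (3,15)–(11,15): clear
  edge (11,15)–(1,24): clear
  midpoint (16,37/2) outside
  → clear
Obstacle 3 [(0,0) (11,0) (2,10)]:
  edge (0,0)–(11,0): clear
  edge (11,0)–(2,10): clear
  edge (2,10)–(0,0): clear
  midpoint (16,37/2) outside
  → clear

FREE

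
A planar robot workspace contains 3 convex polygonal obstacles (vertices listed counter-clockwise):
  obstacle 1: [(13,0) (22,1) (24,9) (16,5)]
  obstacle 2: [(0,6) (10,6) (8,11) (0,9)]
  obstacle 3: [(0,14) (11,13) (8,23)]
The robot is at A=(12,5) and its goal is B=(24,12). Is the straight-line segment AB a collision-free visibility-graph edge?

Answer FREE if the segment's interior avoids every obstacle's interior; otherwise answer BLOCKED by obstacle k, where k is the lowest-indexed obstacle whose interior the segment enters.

FREE

Obstacle 1 [(13,0) (22,1) (24,9) (16,5)]:
  edge (13,0)–(22,1): clear
  edge (22,1)–(24,9): clear
  edge (24,9)–(16,5): clear
  edge (16,5)–(13,0): clear
  midpoint (18,17/2) outside
  → clear
Obstacle 2 [(0,6) (10,6) (8,11) (0,9)]:
  edge (0,6)–(10,6): clear
  edge (10,6)–(8,11): clear
  edge (8,11)–(0,9): clear
  edge (0,9)–(0,6): clear
  midpoint (18,17/2) outside
  → clear
Obstacle 3 [(0,14) (11,13) (8,23)]:
  edge (0,14)–(11,13): clear
  edge (11,13)–(8,23): clear
  edge (8,23)–(0,14): clear
  midpoint (18,17/2) outside
  → clear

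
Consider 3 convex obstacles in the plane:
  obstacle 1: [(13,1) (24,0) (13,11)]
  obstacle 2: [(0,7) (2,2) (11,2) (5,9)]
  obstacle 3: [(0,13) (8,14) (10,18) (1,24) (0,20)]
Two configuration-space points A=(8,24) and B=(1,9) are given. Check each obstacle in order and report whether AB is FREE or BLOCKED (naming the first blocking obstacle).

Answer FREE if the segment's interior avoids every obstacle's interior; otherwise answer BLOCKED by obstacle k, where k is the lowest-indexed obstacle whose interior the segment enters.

BLOCKED by obstacle 3

Obstacle 1 [(13,1) (24,0) (13,11)]:
  edge (13,1)–(24,0): clear
  edge (24,0)–(13,11): clear
  edge (13,11)–(13,1): clear
  midpoint (9/2,33/2) outside
  → clear
Obstacle 2 [(0,7) (2,2) (11,2) (5,9)]:
  edge (0,7)–(2,2): clear
  edge (2,2)–(11,2): clear
  edge (11,2)–(5,9): clear
  edge (5,9)–(0,7): clear
  midpoint (9/2,33/2) outside
  → clear
Obstacle 3 [(0,13) (8,14) (10,18) (1,24) (0,20)]:
  edge (0,13)–(8,14): crosses AB
  edge (8,14)–(10,18): clear
  edge (10,18)–(1,24): crosses AB
  edge (1,24)–(0,20): clear
  edge (0,20)–(0,13): clear
  → BLOCKED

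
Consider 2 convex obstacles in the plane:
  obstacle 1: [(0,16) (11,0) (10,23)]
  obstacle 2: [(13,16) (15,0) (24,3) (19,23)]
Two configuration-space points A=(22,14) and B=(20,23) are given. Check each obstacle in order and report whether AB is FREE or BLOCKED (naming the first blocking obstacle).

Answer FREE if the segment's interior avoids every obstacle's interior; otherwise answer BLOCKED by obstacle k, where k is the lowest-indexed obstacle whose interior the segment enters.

FREE

Obstacle 1 [(0,16) (11,0) (10,23)]:
  edge (0,16)–(11,0): clear
  edge (11,0)–(10,23): clear
  edge (10,23)–(0,16): clear
  midpoint (21,37/2) outside
  → clear
Obstacle 2 [(13,16) (15,0) (24,3) (19,23)]:
  edge (13,16)–(15,0): clear
  edge (15,0)–(24,3): clear
  edge (24,3)–(19,23): clear
  edge (19,23)–(13,16): clear
  midpoint (21,37/2) outside
  → clear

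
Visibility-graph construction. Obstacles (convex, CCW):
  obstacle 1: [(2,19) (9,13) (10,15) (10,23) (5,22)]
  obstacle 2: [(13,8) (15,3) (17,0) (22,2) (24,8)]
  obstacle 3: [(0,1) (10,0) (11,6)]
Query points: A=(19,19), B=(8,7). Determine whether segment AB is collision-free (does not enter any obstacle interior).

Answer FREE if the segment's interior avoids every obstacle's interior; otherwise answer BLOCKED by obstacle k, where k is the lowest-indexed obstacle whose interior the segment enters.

FREE

Obstacle 1 [(2,19) (9,13) (10,15) (10,23) (5,22)]:
  edge (2,19)–(9,13): clear
  edge (9,13)–(10,15): clear
  edge (10,15)–(10,23): clear
  edge (10,23)–(5,22): clear
  edge (5,22)–(2,19): clear
  midpoint (27/2,13) outside
  → clear
Obstacle 2 [(13,8) (15,3) (17,0) (22,2) (24,8)]:
  edge (13,8)–(15,3): clear
  edge (15,3)–(17,0): clear
  edge (17,0)–(22,2): clear
  edge (22,2)–(24,8): clear
  edge (24,8)–(13,8): clear
  midpoint (27/2,13) outside
  → clear
Obstacle 3 [(0,1) (10,0) (11,6)]:
  edge (0,1)–(10,0): clear
  edge (10,0)–(11,6): clear
  edge (11,6)–(0,1): clear
  midpoint (27/2,13) outside
  → clear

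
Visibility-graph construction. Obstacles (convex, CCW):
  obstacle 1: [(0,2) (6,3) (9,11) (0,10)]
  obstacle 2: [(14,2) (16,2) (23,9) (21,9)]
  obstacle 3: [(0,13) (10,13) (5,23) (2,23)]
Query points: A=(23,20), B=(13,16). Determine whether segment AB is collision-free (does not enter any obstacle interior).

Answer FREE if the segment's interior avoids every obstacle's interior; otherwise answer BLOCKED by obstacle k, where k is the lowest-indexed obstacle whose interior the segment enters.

FREE

Obstacle 1 [(0,2) (6,3) (9,11) (0,10)]:
  edge (0,2)–(6,3): clear
  edge (6,3)–(9,11): clear
  edge (9,11)–(0,10): clear
  edge (0,10)–(0,2): clear
  midpoint (18,18) outside
  → clear
Obstacle 2 [(14,2) (16,2) (23,9) (21,9)]:
  edge (14,2)–(16,2): clear
  edge (16,2)–(23,9): clear
  edge (23,9)–(21,9): clear
  edge (21,9)–(14,2): clear
  midpoint (18,18) outside
  → clear
Obstacle 3 [(0,13) (10,13) (5,23) (2,23)]:
  edge (0,13)–(10,13): clear
  edge (10,13)–(5,23): clear
  edge (5,23)–(2,23): clear
  edge (2,23)–(0,13): clear
  midpoint (18,18) outside
  → clear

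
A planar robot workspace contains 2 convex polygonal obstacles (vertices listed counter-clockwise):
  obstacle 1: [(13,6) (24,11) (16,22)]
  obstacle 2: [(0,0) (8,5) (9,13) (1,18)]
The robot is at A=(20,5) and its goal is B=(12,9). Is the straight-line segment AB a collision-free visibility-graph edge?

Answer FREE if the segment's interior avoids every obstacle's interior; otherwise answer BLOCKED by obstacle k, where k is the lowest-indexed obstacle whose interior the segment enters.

Obstacle 1 [(13,6) (24,11) (16,22)]:
  edge (13,6)–(24,11): crosses AB
  edge (24,11)–(16,22): clear
  edge (16,22)–(13,6): crosses AB
  → BLOCKED
Obstacle 2 [(0,0) (8,5) (9,13) (1,18)]:
  edge (0,0)–(8,5): clear
  edge (8,5)–(9,13): clear
  edge (9,13)–(1,18): clear
  edge (1,18)–(0,0): clear
  midpoint (16,7) outside
  → clear

BLOCKED by obstacle 1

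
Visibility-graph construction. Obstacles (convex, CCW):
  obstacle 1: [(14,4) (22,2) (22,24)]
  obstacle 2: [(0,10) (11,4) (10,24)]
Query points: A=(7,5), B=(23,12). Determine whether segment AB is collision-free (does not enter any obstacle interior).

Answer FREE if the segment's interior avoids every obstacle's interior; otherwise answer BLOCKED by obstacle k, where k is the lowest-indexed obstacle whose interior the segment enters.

BLOCKED by obstacle 1

Obstacle 1 [(14,4) (22,2) (22,24)]:
  edge (14,4)–(22,2): clear
  edge (22,2)–(22,24): crosses AB
  edge (22,24)–(14,4): crosses AB
  → BLOCKED
Obstacle 2 [(0,10) (11,4) (10,24)]:
  edge (0,10)–(11,4): crosses AB
  edge (11,4)–(10,24): crosses AB
  edge (10,24)–(0,10): clear
  → BLOCKED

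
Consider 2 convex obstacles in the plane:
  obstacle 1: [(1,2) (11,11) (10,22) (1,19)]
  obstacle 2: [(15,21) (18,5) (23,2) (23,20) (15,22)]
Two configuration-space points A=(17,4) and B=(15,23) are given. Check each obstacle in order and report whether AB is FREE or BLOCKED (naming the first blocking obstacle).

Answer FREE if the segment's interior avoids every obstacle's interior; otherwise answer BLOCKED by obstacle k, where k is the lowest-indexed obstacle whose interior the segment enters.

Obstacle 1 [(1,2) (11,11) (10,22) (1,19)]:
  edge (1,2)–(11,11): clear
  edge (11,11)–(10,22): clear
  edge (10,22)–(1,19): clear
  edge (1,19)–(1,2): clear
  midpoint (16,27/2) outside
  → clear
Obstacle 2 [(15,21) (18,5) (23,2) (23,20) (15,22)]:
  edge (15,21)–(18,5): crosses AB
  edge (18,5)–(23,2): clear
  edge (23,2)–(23,20): clear
  edge (23,20)–(15,22): crosses AB
  edge (15,22)–(15,21): clear
  → BLOCKED

BLOCKED by obstacle 2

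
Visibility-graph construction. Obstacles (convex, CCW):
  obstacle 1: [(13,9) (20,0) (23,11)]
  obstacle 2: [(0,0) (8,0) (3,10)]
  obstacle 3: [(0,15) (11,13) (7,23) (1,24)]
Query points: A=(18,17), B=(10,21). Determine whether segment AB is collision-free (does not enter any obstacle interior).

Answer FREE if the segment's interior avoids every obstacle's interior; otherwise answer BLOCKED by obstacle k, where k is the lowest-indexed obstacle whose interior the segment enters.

FREE

Obstacle 1 [(13,9) (20,0) (23,11)]:
  edge (13,9)–(20,0): clear
  edge (20,0)–(23,11): clear
  edge (23,11)–(13,9): clear
  midpoint (14,19) outside
  → clear
Obstacle 2 [(0,0) (8,0) (3,10)]:
  edge (0,0)–(8,0): clear
  edge (8,0)–(3,10): clear
  edge (3,10)–(0,0): clear
  midpoint (14,19) outside
  → clear
Obstacle 3 [(0,15) (11,13) (7,23) (1,24)]:
  edge (0,15)–(11,13): clear
  edge (11,13)–(7,23): clear
  edge (7,23)–(1,24): clear
  edge (1,24)–(0,15): clear
  midpoint (14,19) outside
  → clear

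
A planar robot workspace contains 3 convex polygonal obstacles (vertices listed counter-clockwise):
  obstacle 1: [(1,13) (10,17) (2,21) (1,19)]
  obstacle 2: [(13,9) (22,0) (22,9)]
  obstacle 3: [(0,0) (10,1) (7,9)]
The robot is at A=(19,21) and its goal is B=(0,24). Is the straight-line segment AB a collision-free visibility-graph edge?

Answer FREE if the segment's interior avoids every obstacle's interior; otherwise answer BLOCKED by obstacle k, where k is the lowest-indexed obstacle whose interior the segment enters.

FREE

Obstacle 1 [(1,13) (10,17) (2,21) (1,19)]:
  edge (1,13)–(10,17): clear
  edge (10,17)–(2,21): clear
  edge (2,21)–(1,19): clear
  edge (1,19)–(1,13): clear
  midpoint (19/2,45/2) outside
  → clear
Obstacle 2 [(13,9) (22,0) (22,9)]:
  edge (13,9)–(22,0): clear
  edge (22,0)–(22,9): clear
  edge (22,9)–(13,9): clear
  midpoint (19/2,45/2) outside
  → clear
Obstacle 3 [(0,0) (10,1) (7,9)]:
  edge (0,0)–(10,1): clear
  edge (10,1)–(7,9): clear
  edge (7,9)–(0,0): clear
  midpoint (19/2,45/2) outside
  → clear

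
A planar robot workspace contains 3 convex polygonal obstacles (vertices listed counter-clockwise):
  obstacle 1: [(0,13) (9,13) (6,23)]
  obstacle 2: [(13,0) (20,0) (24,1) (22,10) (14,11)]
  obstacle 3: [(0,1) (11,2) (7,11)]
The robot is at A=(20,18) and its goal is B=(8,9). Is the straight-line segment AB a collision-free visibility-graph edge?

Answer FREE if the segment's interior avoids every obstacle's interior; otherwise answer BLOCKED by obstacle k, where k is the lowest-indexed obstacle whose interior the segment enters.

FREE

Obstacle 1 [(0,13) (9,13) (6,23)]:
  edge (0,13)–(9,13): clear
  edge (9,13)–(6,23): clear
  edge (6,23)–(0,13): clear
  midpoint (14,27/2) outside
  → clear
Obstacle 2 [(13,0) (20,0) (24,1) (22,10) (14,11)]:
  edge (13,0)–(20,0): clear
  edge (20,0)–(24,1): clear
  edge (24,1)–(22,10): clear
  edge (22,10)–(14,11): clear
  edge (14,11)–(13,0): clear
  midpoint (14,27/2) outside
  → clear
Obstacle 3 [(0,1) (11,2) (7,11)]:
  edge (0,1)–(11,2): clear
  edge (11,2)–(7,11): clear
  edge (7,11)–(0,1): clear
  midpoint (14,27/2) outside
  → clear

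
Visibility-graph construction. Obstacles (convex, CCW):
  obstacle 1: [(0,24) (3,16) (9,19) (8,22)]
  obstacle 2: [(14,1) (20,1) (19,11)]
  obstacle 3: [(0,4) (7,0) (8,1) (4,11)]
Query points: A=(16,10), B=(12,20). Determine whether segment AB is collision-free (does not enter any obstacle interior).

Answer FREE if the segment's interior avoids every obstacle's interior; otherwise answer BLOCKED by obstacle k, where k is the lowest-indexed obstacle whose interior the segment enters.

FREE

Obstacle 1 [(0,24) (3,16) (9,19) (8,22)]:
  edge (0,24)–(3,16): clear
  edge (3,16)–(9,19): clear
  edge (9,19)–(8,22): clear
  edge (8,22)–(0,24): clear
  midpoint (14,15) outside
  → clear
Obstacle 2 [(14,1) (20,1) (19,11)]:
  edge (14,1)–(20,1): clear
  edge (20,1)–(19,11): clear
  edge (19,11)–(14,1): clear
  midpoint (14,15) outside
  → clear
Obstacle 3 [(0,4) (7,0) (8,1) (4,11)]:
  edge (0,4)–(7,0): clear
  edge (7,0)–(8,1): clear
  edge (8,1)–(4,11): clear
  edge (4,11)–(0,4): clear
  midpoint (14,15) outside
  → clear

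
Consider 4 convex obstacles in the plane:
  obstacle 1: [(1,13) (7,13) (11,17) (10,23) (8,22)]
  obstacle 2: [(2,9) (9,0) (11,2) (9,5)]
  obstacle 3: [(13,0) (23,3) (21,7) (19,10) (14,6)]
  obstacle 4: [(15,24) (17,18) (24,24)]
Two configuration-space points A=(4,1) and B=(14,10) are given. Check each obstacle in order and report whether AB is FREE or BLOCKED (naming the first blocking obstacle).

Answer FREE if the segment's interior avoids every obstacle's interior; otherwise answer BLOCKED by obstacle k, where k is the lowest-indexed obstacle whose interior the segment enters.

Obstacle 1 [(1,13) (7,13) (11,17) (10,23) (8,22)]:
  edge (1,13)–(7,13): clear
  edge (7,13)–(11,17): clear
  edge (11,17)–(10,23): clear
  edge (10,23)–(8,22): clear
  edge (8,22)–(1,13): clear
  midpoint (9,11/2) outside
  → clear
Obstacle 2 [(2,9) (9,0) (11,2) (9,5)]:
  edge (2,9)–(9,0): crosses AB
  edge (9,0)–(11,2): clear
  edge (11,2)–(9,5): clear
  edge (9,5)–(2,9): crosses AB
  → BLOCKED
Obstacle 3 [(13,0) (23,3) (21,7) (19,10) (14,6)]:
  edge (13,0)–(23,3): clear
  edge (23,3)–(21,7): clear
  edge (21,7)–(19,10): clear
  edge (19,10)–(14,6): clear
  edge (14,6)–(13,0): clear
  midpoint (9,11/2) outside
  → clear
Obstacle 4 [(15,24) (17,18) (24,24)]:
  edge (15,24)–(17,18): clear
  edge (17,18)–(24,24): clear
  edge (24,24)–(15,24): clear
  midpoint (9,11/2) outside
  → clear

BLOCKED by obstacle 2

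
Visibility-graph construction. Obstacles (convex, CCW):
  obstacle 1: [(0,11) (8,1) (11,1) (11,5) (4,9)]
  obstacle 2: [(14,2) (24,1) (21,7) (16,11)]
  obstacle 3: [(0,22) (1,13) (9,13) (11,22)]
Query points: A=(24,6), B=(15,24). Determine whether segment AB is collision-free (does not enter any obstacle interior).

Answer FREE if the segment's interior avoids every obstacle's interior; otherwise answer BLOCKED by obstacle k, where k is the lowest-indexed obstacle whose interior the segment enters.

FREE

Obstacle 1 [(0,11) (8,1) (11,1) (11,5) (4,9)]:
  edge (0,11)–(8,1): clear
  edge (8,1)–(11,1): clear
  edge (11,1)–(11,5): clear
  edge (11,5)–(4,9): clear
  edge (4,9)–(0,11): clear
  midpoint (39/2,15) outside
  → clear
Obstacle 2 [(14,2) (24,1) (21,7) (16,11)]:
  edge (14,2)–(24,1): clear
  edge (24,1)–(21,7): clear
  edge (21,7)–(16,11): clear
  edge (16,11)–(14,2): clear
  midpoint (39/2,15) outside
  → clear
Obstacle 3 [(0,22) (1,13) (9,13) (11,22)]:
  edge (0,22)–(1,13): clear
  edge (1,13)–(9,13): clear
  edge (9,13)–(11,22): clear
  edge (11,22)–(0,22): clear
  midpoint (39/2,15) outside
  → clear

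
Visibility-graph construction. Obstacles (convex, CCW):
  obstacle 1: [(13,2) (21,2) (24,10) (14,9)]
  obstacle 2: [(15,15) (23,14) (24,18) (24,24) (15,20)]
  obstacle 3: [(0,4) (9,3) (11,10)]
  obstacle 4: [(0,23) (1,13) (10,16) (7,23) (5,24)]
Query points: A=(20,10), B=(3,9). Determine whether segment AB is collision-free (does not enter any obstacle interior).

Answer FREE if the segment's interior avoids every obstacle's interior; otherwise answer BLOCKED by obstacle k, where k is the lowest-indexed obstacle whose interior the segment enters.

BLOCKED by obstacle 3

Obstacle 1 [(13,2) (21,2) (24,10) (14,9)]:
  edge (13,2)–(21,2): clear
  edge (21,2)–(24,10): clear
  edge (24,10)–(14,9): clear
  edge (14,9)–(13,2): clear
  midpoint (23/2,19/2) outside
  → clear
Obstacle 2 [(15,15) (23,14) (24,18) (24,24) (15,20)]:
  edge (15,15)–(23,14): clear
  edge (23,14)–(24,18): clear
  edge (24,18)–(24,24): clear
  edge (24,24)–(15,20): clear
  edge (15,20)–(15,15): clear
  midpoint (23/2,19/2) outside
  → clear
Obstacle 3 [(0,4) (9,3) (11,10)]:
  edge (0,4)–(9,3): clear
  edge (9,3)–(11,10): crosses AB
  edge (11,10)–(0,4): crosses AB
  → BLOCKED
Obstacle 4 [(0,23) (1,13) (10,16) (7,23) (5,24)]:
  edge (0,23)–(1,13): clear
  edge (1,13)–(10,16): clear
  edge (10,16)–(7,23): clear
  edge (7,23)–(5,24): clear
  edge (5,24)–(0,23): clear
  midpoint (23/2,19/2) outside
  → clear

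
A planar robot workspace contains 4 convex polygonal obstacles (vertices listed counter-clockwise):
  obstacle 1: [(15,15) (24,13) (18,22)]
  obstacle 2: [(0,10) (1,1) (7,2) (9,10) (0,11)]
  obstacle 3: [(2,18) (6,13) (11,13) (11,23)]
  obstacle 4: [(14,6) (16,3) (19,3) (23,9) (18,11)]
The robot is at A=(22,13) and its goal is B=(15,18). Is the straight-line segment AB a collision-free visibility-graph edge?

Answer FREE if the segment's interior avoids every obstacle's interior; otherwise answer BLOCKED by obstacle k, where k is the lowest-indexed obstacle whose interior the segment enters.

Obstacle 1 [(15,15) (24,13) (18,22)]:
  edge (15,15)–(24,13): crosses AB
  edge (24,13)–(18,22): clear
  edge (18,22)–(15,15): crosses AB
  → BLOCKED
Obstacle 2 [(0,10) (1,1) (7,2) (9,10) (0,11)]:
  edge (0,10)–(1,1): clear
  edge (1,1)–(7,2): clear
  edge (7,2)–(9,10): clear
  edge (9,10)–(0,11): clear
  edge (0,11)–(0,10): clear
  midpoint (37/2,31/2) outside
  → clear
Obstacle 3 [(2,18) (6,13) (11,13) (11,23)]:
  edge (2,18)–(6,13): clear
  edge (6,13)–(11,13): clear
  edge (11,13)–(11,23): clear
  edge (11,23)–(2,18): clear
  midpoint (37/2,31/2) outside
  → clear
Obstacle 4 [(14,6) (16,3) (19,3) (23,9) (18,11)]:
  edge (14,6)–(16,3): clear
  edge (16,3)–(19,3): clear
  edge (19,3)–(23,9): clear
  edge (23,9)–(18,11): clear
  edge (18,11)–(14,6): clear
  midpoint (37/2,31/2) outside
  → clear

BLOCKED by obstacle 1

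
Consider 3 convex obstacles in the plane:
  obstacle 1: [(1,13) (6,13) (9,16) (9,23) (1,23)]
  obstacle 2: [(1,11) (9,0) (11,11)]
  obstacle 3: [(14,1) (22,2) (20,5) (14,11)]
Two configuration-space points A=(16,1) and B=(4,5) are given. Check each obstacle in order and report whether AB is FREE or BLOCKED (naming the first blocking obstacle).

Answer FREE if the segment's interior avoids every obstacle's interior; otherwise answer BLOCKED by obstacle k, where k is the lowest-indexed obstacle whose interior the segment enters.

BLOCKED by obstacle 2

Obstacle 1 [(1,13) (6,13) (9,16) (9,23) (1,23)]:
  edge (1,13)–(6,13): clear
  edge (6,13)–(9,16): clear
  edge (9,16)–(9,23): clear
  edge (9,23)–(1,23): clear
  edge (1,23)–(1,13): clear
  midpoint (10,3) outside
  → clear
Obstacle 2 [(1,11) (9,0) (11,11)]:
  edge (1,11)–(9,0): crosses AB
  edge (9,0)–(11,11): crosses AB
  edge (11,11)–(1,11): clear
  → BLOCKED
Obstacle 3 [(14,1) (22,2) (20,5) (14,11)]:
  edge (14,1)–(22,2): crosses AB
  edge (22,2)–(20,5): clear
  edge (20,5)–(14,11): clear
  edge (14,11)–(14,1): crosses AB
  → BLOCKED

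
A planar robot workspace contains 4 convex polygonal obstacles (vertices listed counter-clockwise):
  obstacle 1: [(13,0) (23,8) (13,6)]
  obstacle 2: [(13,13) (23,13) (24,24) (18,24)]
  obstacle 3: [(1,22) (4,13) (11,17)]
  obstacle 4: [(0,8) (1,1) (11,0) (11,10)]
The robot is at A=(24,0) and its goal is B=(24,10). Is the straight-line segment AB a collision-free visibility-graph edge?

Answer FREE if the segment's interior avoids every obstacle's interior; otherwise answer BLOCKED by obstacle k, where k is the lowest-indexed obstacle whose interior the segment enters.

FREE

Obstacle 1 [(13,0) (23,8) (13,6)]:
  edge (13,0)–(23,8): clear
  edge (23,8)–(13,6): clear
  edge (13,6)–(13,0): clear
  midpoint (24,5) outside
  → clear
Obstacle 2 [(13,13) (23,13) (24,24) (18,24)]:
  edge (13,13)–(23,13): clear
  edge (23,13)–(24,24): clear
  edge (24,24)–(18,24): clear
  edge (18,24)–(13,13): clear
  midpoint (24,5) outside
  → clear
Obstacle 3 [(1,22) (4,13) (11,17)]:
  edge (1,22)–(4,13): clear
  edge (4,13)–(11,17): clear
  edge (11,17)–(1,22): clear
  midpoint (24,5) outside
  → clear
Obstacle 4 [(0,8) (1,1) (11,0) (11,10)]:
  edge (0,8)–(1,1): clear
  edge (1,1)–(11,0): clear
  edge (11,0)–(11,10): clear
  edge (11,10)–(0,8): clear
  midpoint (24,5) outside
  → clear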